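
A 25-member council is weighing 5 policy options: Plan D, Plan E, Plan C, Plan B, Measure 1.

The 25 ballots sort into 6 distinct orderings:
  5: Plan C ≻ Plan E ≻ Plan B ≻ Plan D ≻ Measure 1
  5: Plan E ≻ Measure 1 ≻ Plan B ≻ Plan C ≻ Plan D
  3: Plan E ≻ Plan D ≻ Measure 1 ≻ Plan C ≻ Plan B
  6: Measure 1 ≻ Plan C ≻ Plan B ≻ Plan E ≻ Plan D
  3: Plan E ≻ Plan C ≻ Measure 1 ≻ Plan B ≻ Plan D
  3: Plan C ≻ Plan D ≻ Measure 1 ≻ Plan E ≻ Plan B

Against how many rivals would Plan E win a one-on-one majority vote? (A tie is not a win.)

Plan E against each rival (25 council members):
Plan E vs Plan D: 5+5+3+6+3 = 22 for Plan E, 3 for Plan D — Plan E by 22–3.
Plan E vs Plan C: 5+3+3 = 11 for Plan E, 14 for Plan C — Plan C by 14–11.
Plan E vs Plan B: Plan E wins 19–6.
Plan E vs Measure 1: 5+5+3+3 = 16 for Plan E, 9 for Measure 1 — Plan E by 16–9.
Plan E beats Plan D, Plan B, Measure 1; loses to Plan C — 3 pairwise wins.

3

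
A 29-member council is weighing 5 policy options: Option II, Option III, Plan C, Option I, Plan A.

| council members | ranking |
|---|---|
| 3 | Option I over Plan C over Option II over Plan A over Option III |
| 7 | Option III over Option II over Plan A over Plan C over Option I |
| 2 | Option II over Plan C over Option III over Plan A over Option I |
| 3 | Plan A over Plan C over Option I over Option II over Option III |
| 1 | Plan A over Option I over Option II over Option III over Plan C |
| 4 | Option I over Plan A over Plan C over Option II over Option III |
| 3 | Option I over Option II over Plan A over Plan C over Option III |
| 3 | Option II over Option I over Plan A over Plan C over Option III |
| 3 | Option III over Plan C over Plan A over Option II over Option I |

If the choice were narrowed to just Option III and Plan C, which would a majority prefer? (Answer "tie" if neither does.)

Ballots ranking Option III above Plan C: 7 + 1 + 3 = 11.
Ballots ranking Plan C above Option III: 29 − 11 = 18.
Plan C wins the head-to-head 18–11.

Plan C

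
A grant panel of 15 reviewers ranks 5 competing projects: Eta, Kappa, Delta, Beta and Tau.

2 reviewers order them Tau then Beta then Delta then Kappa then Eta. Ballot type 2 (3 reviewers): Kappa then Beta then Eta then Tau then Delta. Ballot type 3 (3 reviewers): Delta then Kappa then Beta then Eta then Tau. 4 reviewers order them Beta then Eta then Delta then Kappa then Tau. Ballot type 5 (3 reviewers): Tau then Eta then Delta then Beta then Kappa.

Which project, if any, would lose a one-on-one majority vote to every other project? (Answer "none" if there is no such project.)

Head-to-head results (15 reviewers):
Eta vs Kappa: Eta is ranked higher on 4+3 = 7 ballots, Kappa on 8. Kappa wins 8–7.
Eta vs Delta: Eta wins 10–5.
Eta–Beta: Beta 12–3.
Eta–Tau: Eta 10–5.
Kappa vs Delta: Kappa preferred on 3 ballots; Delta wins 12–3.
Kappa vs Beta: 6 to 9, Beta.
Kappa–Tau: Kappa 10–5.
Delta–Beta: Beta 9–6.
Delta vs Tau: 7 to 8, Tau.
Beta vs Tau: Beta wins 10–5.
Every project wins at least one matchup (Eta beats Delta; Kappa beats Eta; Delta beats Kappa; Beta beats Eta; Tau beats Delta), so there is no Condorcet loser.

none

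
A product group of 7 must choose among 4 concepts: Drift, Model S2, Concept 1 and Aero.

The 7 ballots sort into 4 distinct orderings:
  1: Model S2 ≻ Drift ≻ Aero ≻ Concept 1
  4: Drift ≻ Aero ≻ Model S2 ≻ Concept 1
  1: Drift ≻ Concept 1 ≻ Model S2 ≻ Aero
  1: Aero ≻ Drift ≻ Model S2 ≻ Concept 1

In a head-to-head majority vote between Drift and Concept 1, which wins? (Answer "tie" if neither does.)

Drift

Ballots ranking Drift above Concept 1: 1 + 4 + 1 + 1 = 7.
Ballots ranking Concept 1 above Drift: 7 − 7 = 0.
Drift wins the head-to-head 7–0.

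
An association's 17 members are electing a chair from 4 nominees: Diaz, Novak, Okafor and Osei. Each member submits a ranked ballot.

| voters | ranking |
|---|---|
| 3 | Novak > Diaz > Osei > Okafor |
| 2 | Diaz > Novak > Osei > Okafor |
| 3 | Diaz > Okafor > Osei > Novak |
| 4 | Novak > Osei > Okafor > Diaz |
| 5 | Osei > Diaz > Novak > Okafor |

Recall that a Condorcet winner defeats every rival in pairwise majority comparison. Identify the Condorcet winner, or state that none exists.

Head-to-head results (17 voters):
Diaz vs Novak: 2+3+5 = 10 for Diaz, 7 for Novak — Diaz by 10–7.
Diaz vs Okafor: 3+2+3+5 = 13 for Diaz, 4 for Okafor — Diaz by 13–4.
Diaz vs Osei: Diaz is ranked higher on 3+2+3 = 8 ballots, Osei on 9. Osei wins 9–8.
Novak vs Okafor: Novak preferred on 3+2+4+5 = 14 ballots; Novak wins 14–3.
Novak vs Osei: Novak preferred on 3+2+4 = 9 ballots; Novak wins 9–8.
Okafor vs Osei: Okafor is ranked higher on 3 ballots, Osei on 14. Osei wins 14–3.
Every candidate loses at least once (Diaz loses to Osei; Novak loses to Diaz; Okafor loses to Diaz; Osei loses to Novak). The majority relation contains the cycle Diaz → Novak → Osei → Diaz, so there is no Condorcet winner.

none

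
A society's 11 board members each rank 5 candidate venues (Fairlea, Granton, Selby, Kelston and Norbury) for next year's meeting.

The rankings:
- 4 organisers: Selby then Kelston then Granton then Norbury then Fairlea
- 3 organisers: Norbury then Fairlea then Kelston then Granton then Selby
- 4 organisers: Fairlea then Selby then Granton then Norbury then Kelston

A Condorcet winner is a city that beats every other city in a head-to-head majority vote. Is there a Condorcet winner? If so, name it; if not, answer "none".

Pairwise majorities:
Fairlea vs Granton: 7 to 4, Fairlea.
Fairlea vs Selby: Fairlea is ranked higher on 3+4 = 7 ballots, Selby on 4. Fairlea wins 7–4.
Fairlea vs Kelston: 3+4 = 7 for Fairlea, 4 for Kelston — Fairlea by 7–4.
Fairlea vs Norbury: Fairlea preferred on 4 ballots; Norbury wins 7–4.
Granton vs Selby: Granton preferred on 3 ballots; Selby wins 8–3.
Granton vs Kelston: 4 to 7, Kelston.
Granton vs Norbury: Granton is ranked higher on 4+4 = 8 ballots, Norbury on 3. Granton wins 8–3.
Selby vs Kelston: Selby preferred on 4+4 = 8 ballots; Selby wins 8–3.
Selby vs Norbury: 4+4 = 8 for Selby, 3 for Norbury — Selby by 8–3.
Kelston vs Norbury: 4 to 7, Norbury.
Every city loses at least once (Fairlea loses to Norbury; Granton loses to Fairlea; Selby loses to Fairlea; Kelston loses to Fairlea; Norbury loses to Granton). The majority relation contains the cycle Fairlea beats Granton beats Norbury beats Fairlea, so there is no Condorcet winner.

none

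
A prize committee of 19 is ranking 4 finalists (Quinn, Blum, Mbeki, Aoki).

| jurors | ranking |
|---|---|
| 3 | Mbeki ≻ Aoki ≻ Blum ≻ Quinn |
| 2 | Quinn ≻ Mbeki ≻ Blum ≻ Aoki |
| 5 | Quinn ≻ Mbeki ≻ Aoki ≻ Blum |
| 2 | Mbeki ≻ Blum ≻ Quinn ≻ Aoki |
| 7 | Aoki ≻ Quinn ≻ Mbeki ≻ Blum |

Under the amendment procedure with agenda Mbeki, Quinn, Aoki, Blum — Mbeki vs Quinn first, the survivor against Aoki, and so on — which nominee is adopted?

Round 1: Mbeki vs Quinn — 5–14, Quinn advances.
Round 2: Quinn vs Aoki — 9–10, Aoki advances.
Round 3: Aoki vs Blum — 15–4, Aoki advances.
Aoki survives the agenda.

Aoki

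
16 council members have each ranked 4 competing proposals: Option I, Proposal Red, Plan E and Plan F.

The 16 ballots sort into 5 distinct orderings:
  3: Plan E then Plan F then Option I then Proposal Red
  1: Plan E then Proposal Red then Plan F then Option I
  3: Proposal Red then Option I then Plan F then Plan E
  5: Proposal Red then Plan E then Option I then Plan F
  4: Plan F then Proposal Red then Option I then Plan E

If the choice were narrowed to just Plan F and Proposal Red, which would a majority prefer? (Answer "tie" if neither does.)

Proposal Red

Ballots ranking Plan F above Proposal Red: 3 + 4 = 7.
Ballots ranking Proposal Red above Plan F: 16 − 7 = 9.
Proposal Red wins the head-to-head 9–7.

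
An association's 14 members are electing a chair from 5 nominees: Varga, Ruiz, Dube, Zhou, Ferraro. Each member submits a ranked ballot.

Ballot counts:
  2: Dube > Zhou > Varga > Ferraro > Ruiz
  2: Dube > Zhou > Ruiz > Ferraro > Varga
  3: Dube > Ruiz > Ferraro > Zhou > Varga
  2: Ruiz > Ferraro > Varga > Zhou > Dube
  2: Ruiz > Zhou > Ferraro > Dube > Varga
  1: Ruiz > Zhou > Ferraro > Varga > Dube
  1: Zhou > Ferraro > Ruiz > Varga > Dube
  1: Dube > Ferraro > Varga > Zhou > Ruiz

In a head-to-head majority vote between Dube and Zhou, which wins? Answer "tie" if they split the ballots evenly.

Dube

Ballots ranking Dube above Zhou: 2 + 2 + 3 + 1 = 8.
Ballots ranking Zhou above Dube: 14 − 8 = 6.
Dube wins the head-to-head 8–6.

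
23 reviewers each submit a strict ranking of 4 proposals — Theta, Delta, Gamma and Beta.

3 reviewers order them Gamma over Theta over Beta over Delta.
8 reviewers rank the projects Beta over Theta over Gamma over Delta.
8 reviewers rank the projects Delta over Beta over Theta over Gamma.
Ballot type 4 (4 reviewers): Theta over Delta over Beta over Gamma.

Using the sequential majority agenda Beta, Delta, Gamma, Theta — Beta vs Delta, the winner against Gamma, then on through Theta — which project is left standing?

Theta

Round 1: Beta vs Delta — 11–12, Delta advances.
Round 2: Delta vs Gamma — 12–11, Delta advances.
Round 3: Delta vs Theta — 8–15, Theta advances.
The agenda winner is Theta.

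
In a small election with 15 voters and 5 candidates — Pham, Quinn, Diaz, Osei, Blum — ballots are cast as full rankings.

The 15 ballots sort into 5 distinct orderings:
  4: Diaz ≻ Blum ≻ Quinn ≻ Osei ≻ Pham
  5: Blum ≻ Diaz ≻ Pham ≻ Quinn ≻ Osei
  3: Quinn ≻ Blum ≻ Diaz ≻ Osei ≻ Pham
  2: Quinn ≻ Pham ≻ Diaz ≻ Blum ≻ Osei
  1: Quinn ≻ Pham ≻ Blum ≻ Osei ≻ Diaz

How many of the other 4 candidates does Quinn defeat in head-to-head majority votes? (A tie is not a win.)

Quinn against each rival (15 voters):
Quinn vs Pham: 4+3+2+1 = 10 for Quinn, 5 for Pham — Quinn by 10–5.
Quinn–Diaz: Diaz 9–6.
Quinn vs Osei: Quinn, 15–0.
Quinn vs Blum: Blum, 9–6.
Quinn beats Pham, Osei; loses to Diaz, Blum — 2 pairwise wins.

2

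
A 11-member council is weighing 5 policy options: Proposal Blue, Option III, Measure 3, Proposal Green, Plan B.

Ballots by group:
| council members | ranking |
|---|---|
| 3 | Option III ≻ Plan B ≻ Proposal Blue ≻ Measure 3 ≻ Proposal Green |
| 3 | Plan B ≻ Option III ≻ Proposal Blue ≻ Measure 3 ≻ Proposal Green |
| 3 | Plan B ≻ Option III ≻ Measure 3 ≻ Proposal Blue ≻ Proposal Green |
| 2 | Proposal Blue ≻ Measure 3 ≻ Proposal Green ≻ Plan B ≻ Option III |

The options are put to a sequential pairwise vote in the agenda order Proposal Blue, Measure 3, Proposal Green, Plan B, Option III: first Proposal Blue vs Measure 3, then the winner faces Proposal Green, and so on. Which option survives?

Plan B

Round 1: Proposal Blue vs Measure 3 — 8–3, Proposal Blue advances.
Round 2: Proposal Blue vs Proposal Green — 11–0, Proposal Blue advances.
Round 3: Proposal Blue vs Plan B — 2–9, Plan B advances.
Round 4: Plan B vs Option III — 8–3, Plan B advances.
Plan B survives the agenda.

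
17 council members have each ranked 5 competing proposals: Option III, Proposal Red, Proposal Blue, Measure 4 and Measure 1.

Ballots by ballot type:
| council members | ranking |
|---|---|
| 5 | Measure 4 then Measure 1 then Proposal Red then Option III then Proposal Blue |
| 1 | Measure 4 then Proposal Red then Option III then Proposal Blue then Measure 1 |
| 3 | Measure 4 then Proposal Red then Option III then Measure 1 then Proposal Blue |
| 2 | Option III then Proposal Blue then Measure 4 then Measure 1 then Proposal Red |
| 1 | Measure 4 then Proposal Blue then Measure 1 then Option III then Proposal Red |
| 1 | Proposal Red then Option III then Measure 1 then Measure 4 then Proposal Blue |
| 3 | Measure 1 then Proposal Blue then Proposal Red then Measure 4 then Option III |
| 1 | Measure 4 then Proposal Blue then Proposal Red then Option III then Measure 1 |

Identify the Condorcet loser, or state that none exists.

Head-to-head results (17 council members):
Option III vs Proposal Red: 2+1 = 3 for Option III, 14 for Proposal Red — Proposal Red by 14–3.
Option III vs Proposal Blue: Option III wins 12–5.
Option III vs Measure 4: Measure 4 wins 14–3.
Option III vs Measure 1: Measure 1 wins 9–8.
Proposal Red vs Proposal Blue: Proposal Red, 10–7.
Proposal Red vs Measure 4: Measure 4, 13–4.
Proposal Red vs Measure 1: Measure 1 wins 11–6.
Proposal Blue vs Measure 4: 2+3 = 5 for Proposal Blue, 12 for Measure 4 — Measure 4 by 12–5.
Proposal Blue vs Measure 1: Measure 1 wins 12–5.
Measure 4 vs Measure 1: Measure 4, 13–4.
Proposal Blue is beaten in every head-to-head and is the Condorcet loser.

Proposal Blue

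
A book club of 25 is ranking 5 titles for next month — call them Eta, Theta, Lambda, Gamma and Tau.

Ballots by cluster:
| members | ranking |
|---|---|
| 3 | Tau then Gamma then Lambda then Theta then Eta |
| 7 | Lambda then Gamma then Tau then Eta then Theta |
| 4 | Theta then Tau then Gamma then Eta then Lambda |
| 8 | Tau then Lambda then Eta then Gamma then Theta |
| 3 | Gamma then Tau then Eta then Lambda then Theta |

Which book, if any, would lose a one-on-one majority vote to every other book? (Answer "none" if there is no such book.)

Pairwise majorities:
Eta vs Theta: Eta, 18–7.
Eta vs Lambda: 4+3 = 7 for Eta, 18 for Lambda — Lambda by 18–7.
Eta vs Gamma: Eta is ranked higher on 8 ballots, Gamma on 17. Gamma wins 17–8.
Eta vs Tau: 0 for Eta, 25 for Tau — Tau by 25–0.
Theta–Lambda: Lambda 21–4.
Theta vs Gamma: 4 for Theta, 21 for Gamma — Gamma by 21–4.
Theta vs Tau: Tau, 21–4.
Lambda vs Gamma: Lambda, 15–10.
Lambda vs Tau: 7 for Lambda, 18 for Tau — Tau by 18–7.
Gamma vs Tau: 10 to 15, Tau.
Theta is beaten in every head-to-head and is the Condorcet loser.

Theta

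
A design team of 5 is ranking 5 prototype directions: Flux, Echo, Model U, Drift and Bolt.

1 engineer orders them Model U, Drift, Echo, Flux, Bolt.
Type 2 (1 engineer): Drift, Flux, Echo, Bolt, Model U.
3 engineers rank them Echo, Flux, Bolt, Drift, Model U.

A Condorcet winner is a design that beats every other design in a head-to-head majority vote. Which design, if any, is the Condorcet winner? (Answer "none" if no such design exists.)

Echo

Head-to-head results (5 engineers):
Flux vs Echo: Echo wins 4–1.
Flux–Model U: Flux 4–1.
Flux–Drift: Flux 3–2.
Flux–Bolt: Flux 5–0.
Echo–Model U: Echo 4–1.
Echo vs Drift: Echo, 3–2.
Echo vs Bolt: Echo wins 5–0.
Model U vs Drift: Drift wins 4–1.
Model U vs Bolt: Bolt, 4–1.
Drift–Bolt: Bolt 3–2.
Echo wins every pairwise contest, so Echo is the Condorcet winner.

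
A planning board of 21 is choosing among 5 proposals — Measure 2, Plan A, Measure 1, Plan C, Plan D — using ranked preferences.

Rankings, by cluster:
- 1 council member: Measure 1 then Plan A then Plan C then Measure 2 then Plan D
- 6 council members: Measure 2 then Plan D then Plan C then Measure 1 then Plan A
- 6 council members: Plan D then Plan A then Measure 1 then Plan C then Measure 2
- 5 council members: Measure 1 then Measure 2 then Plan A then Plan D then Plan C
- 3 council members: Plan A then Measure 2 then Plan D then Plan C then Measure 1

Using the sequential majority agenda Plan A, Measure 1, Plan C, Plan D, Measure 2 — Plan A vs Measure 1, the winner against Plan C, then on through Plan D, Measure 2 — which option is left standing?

Measure 2

Round 1: Plan A vs Measure 1 — 9–12, Measure 1 advances.
Round 2: Measure 1 vs Plan C — 12–9, Measure 1 advances.
Round 3: Measure 1 vs Plan D — 6–15, Plan D advances.
Round 4: Plan D vs Measure 2 — 6–15, Measure 2 advances.
Measure 2 survives the agenda.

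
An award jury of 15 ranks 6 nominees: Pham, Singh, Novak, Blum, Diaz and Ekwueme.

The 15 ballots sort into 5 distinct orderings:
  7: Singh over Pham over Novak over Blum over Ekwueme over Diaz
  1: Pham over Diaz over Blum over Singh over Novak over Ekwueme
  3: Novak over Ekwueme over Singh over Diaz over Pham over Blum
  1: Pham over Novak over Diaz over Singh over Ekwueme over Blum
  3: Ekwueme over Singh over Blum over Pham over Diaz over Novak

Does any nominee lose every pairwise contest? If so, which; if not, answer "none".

Head-to-head results (15 jurors):
Pham vs Singh: Pham is ranked higher on 1+1 = 2 ballots, Singh on 13. Singh wins 13–2.
Pham vs Novak: Pham is ranked higher on 7+1+1+3 = 12 ballots, Novak on 3. Pham wins 12–3.
Pham vs Blum: Pham, 12–3.
Pham vs Diaz: Pham wins 12–3.
Pham vs Ekwueme: 9 to 6, Pham.
Singh–Novak: Singh 11–4.
Singh vs Blum: Singh is ranked higher on 7+3+1+3 = 14 ballots, Blum on 1. Singh wins 14–1.
Singh–Diaz: Singh 13–2.
Singh–Ekwueme: Singh 9–6.
Novak vs Blum: Novak is ranked higher on 7+3+1 = 11 ballots, Blum on 4. Novak wins 11–4.
Novak–Diaz: Novak 11–4.
Novak vs Ekwueme: 12 to 3, Novak.
Blum vs Diaz: 10 to 5, Blum.
Blum–Ekwueme: Blum 8–7.
Diaz vs Ekwueme: Diaz is ranked higher on 1+1 = 2 ballots, Ekwueme on 13. Ekwueme wins 13–2.
Diaz is beaten in every head-to-head and is the Condorcet loser.

Diaz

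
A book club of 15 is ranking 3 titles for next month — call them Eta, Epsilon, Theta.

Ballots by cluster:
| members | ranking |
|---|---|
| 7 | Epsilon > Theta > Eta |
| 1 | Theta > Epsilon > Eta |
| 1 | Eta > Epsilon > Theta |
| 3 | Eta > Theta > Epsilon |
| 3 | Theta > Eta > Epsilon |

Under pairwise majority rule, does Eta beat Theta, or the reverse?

Ballots ranking Eta above Theta: 1 + 3 = 4.
Ballots ranking Theta above Eta: 15 − 4 = 11.
Theta wins the head-to-head 11–4.

Theta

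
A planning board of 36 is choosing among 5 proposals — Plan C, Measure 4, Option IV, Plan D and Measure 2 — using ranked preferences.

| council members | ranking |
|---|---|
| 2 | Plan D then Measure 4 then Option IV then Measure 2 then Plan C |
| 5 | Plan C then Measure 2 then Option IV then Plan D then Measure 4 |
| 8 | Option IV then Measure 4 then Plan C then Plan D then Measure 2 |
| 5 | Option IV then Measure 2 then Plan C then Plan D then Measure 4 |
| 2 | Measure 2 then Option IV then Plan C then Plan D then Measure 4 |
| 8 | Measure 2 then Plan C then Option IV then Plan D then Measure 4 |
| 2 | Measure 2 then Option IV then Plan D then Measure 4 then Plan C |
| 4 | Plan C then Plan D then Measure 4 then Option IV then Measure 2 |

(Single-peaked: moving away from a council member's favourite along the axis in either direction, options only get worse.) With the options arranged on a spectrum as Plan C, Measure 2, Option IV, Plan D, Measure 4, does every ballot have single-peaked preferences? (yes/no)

Axis positions: Plan C=1, Measure 2=2, Option IV=3, Plan D=4, Measure 4=5.
Ballot type 1 (peak Plan D at position 4): ranking walks positions 4-5-3-2-1, expanding outward from the peak — single-peaked.
Ballot type 2 (peak Plan C at position 1): ranking walks positions 1-2-3-4-5, expanding outward from the peak — single-peaked.
Ballot type 3: ranking walks positions 3-5-1-4-2; Measure 4 is ranked above Plan D even though Plan D lies between Measure 4 and the peak Option IV on the axis — preferences dip and rise again. Not single-peaked.
Ballot type 4 (peak Option IV at position 3): ranking walks positions 3-2-1-4-5, expanding outward from the peak — single-peaked.
Ballot type 5 (peak Measure 2 at position 2): ranking walks positions 2-3-1-4-5, expanding outward from the peak — single-peaked.
Ballot type 6 (peak Measure 2 at position 2): ranking walks positions 2-1-3-4-5, expanding outward from the peak — single-peaked.
Ballot type 7 (peak Measure 2 at position 2): ranking walks positions 2-3-4-5-1, expanding outward from the peak — single-peaked.
Ballot type 8: ranking walks positions 1-4-5-3-2; Plan D is ranked above Measure 2 even though Measure 2 lies between Plan D and the peak Plan C on the axis — preferences dip and rise again. Not single-peaked.
Ballot type 3 violates single-peakedness, so the profile is not single-peaked on this axis.

no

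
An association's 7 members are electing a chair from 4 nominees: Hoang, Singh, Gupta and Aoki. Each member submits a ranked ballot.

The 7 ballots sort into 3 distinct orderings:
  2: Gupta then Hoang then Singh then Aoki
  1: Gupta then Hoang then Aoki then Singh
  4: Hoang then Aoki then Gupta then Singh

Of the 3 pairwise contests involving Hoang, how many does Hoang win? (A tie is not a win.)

Hoang against each rival (7 voters):
Hoang vs Singh: Hoang, 7–0.
Hoang vs Gupta: 4 to 3, Hoang.
Hoang vs Aoki: Hoang wins 7–0.
Hoang beats Singh, Gupta, Aoki — 3 pairwise wins.

3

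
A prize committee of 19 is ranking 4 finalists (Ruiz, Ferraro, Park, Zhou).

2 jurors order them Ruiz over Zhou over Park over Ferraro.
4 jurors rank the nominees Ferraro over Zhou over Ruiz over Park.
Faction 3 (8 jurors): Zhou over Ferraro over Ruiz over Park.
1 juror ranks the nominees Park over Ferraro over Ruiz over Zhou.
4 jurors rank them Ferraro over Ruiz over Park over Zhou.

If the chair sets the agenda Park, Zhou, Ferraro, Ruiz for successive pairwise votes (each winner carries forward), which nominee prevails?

Round 1: Park vs Zhou — 5–14, Zhou advances.
Round 2: Zhou vs Ferraro — 10–9, Zhou advances.
Round 3: Zhou vs Ruiz — 12–7, Zhou advances.
The agenda winner is Zhou.

Zhou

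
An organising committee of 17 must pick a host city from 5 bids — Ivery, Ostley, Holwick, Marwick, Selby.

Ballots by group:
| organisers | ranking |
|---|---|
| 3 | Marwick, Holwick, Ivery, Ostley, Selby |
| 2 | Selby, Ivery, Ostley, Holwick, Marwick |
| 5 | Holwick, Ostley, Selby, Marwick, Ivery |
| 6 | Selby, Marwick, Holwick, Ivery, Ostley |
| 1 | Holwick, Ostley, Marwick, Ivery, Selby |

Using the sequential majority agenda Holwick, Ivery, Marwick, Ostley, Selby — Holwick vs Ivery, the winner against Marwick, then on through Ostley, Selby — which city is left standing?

Selby

Round 1: Holwick vs Ivery — 15–2, Holwick advances.
Round 2: Holwick vs Marwick — 8–9, Marwick advances.
Round 3: Marwick vs Ostley — 9–8, Marwick advances.
Round 4: Marwick vs Selby — 4–13, Selby advances.
Selby survives the agenda.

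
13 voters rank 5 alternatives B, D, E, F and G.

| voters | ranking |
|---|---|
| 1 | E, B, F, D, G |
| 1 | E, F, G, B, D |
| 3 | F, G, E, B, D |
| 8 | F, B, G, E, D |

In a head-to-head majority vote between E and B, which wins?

B

Ballots ranking E above B: 1 + 1 + 3 = 5.
Ballots ranking B above E: 13 − 5 = 8.
B wins the head-to-head 8–5.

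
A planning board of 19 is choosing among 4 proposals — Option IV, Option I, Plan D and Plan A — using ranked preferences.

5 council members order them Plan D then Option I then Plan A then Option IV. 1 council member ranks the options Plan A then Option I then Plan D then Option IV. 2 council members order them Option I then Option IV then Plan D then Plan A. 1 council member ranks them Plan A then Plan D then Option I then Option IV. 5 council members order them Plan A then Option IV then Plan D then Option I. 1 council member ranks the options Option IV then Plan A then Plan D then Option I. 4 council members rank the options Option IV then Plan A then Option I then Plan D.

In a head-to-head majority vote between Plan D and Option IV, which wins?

Option IV

Ballots ranking Plan D above Option IV: 5 + 1 + 1 = 7.
Ballots ranking Option IV above Plan D: 19 − 7 = 12.
Option IV wins the head-to-head 12–7.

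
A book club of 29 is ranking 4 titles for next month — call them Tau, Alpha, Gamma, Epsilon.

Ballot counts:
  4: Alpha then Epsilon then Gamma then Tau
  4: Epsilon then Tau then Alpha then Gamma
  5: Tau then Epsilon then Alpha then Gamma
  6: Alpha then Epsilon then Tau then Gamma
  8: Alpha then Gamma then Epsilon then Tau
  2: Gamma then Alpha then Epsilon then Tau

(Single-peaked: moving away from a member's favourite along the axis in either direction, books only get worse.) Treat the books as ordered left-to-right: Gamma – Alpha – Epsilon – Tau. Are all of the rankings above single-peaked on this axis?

Axis positions: Gamma=1, Alpha=2, Epsilon=3, Tau=4.
Ballot type 1 (peak Alpha at position 2): ranking walks positions 2-3-1-4, expanding outward from the peak — single-peaked.
Ballot type 2 (peak Epsilon at position 3): ranking walks positions 3-4-2-1, expanding outward from the peak — single-peaked.
Ballot type 3 (peak Tau at position 4): ranking walks positions 4-3-2-1, expanding outward from the peak — single-peaked.
Ballot type 4 (peak Alpha at position 2): ranking walks positions 2-3-4-1, expanding outward from the peak — single-peaked.
Ballot type 5 (peak Alpha at position 2): ranking walks positions 2-1-3-4, expanding outward from the peak — single-peaked.
Ballot type 6 (peak Gamma at position 1): ranking walks positions 1-2-3-4, expanding outward from the peak — single-peaked.
Every ranking is single-peaked on this axis.

yes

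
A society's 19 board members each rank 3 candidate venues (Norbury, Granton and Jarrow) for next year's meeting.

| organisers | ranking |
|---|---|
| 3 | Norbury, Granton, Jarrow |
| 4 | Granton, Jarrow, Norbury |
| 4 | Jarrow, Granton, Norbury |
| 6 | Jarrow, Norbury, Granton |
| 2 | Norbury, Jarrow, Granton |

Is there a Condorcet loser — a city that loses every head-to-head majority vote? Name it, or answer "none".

Granton

Head-to-head results (19 organisers):
Norbury vs Granton: Norbury wins 11–8.
Norbury vs Jarrow: Jarrow, 14–5.
Granton vs Jarrow: 3+4 = 7 for Granton, 12 for Jarrow — Jarrow by 12–7.
Only Granton has no wins; Granton is the Condorcet loser.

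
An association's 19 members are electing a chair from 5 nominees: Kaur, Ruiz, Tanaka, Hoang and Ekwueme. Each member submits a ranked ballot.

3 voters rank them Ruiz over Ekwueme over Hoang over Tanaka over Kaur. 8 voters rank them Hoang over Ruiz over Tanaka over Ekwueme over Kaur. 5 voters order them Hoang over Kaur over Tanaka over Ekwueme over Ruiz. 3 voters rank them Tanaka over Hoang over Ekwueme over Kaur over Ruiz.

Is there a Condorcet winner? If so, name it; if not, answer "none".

Hoang

Head-to-head results (19 voters):
Kaur vs Ruiz: Ruiz, 11–8.
Kaur vs Tanaka: Tanaka, 14–5.
Kaur–Hoang: Hoang 19–0.
Kaur vs Ekwueme: Ekwueme, 14–5.
Ruiz–Tanaka: Ruiz 11–8.
Ruiz vs Hoang: Hoang wins 16–3.
Ruiz vs Ekwueme: Ruiz wins 11–8.
Tanaka–Hoang: Hoang 16–3.
Tanaka–Ekwueme: Tanaka 16–3.
Hoang–Ekwueme: Hoang 16–3.
Hoang wins every pairwise contest, so Hoang is the Condorcet winner.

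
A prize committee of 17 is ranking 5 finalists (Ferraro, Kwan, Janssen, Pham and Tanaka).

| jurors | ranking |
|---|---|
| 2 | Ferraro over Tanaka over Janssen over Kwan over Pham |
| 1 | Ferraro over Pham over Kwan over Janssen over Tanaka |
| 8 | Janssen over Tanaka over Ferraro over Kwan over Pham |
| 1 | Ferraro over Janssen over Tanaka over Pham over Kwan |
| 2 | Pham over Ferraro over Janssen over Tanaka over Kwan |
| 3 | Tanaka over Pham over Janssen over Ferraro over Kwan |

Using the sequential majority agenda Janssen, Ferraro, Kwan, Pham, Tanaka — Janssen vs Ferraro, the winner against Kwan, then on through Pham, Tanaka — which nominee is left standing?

Round 1: Janssen vs Ferraro — 11–6, Janssen advances.
Round 2: Janssen vs Kwan — 16–1, Janssen advances.
Round 3: Janssen vs Pham — 11–6, Janssen advances.
Round 4: Janssen vs Tanaka — 12–5, Janssen advances.
Janssen survives the agenda.

Janssen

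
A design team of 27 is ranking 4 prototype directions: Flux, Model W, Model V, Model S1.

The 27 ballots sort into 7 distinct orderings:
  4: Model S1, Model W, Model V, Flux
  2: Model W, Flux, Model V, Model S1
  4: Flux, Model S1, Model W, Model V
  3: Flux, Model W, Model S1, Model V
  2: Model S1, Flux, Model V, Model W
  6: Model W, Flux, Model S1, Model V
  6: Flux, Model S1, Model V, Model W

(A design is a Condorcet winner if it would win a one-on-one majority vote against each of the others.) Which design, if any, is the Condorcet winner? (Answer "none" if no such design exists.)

Head-to-head results (27 engineers):
Flux vs Model W: Flux is ranked higher on 4+3+2+6 = 15 ballots, Model W on 12. Flux wins 15–12.
Flux vs Model V: Flux preferred on 2+4+3+2+6+6 = 23 ballots; Flux wins 23–4.
Flux vs Model S1: Flux preferred on 2+4+3+6+6 = 21 ballots; Flux wins 21–6.
Model W vs Model V: Model W preferred on 4+2+4+3+6 = 19 ballots; Model W wins 19–8.
Model W vs Model S1: Model W preferred on 2+3+6 = 11 ballots; Model S1 wins 16–11.
Model V vs Model S1: 2 for Model V, 25 for Model S1 — Model S1 by 25–2.
Flux defeats every rival head-to-head and is the Condorcet winner.

Flux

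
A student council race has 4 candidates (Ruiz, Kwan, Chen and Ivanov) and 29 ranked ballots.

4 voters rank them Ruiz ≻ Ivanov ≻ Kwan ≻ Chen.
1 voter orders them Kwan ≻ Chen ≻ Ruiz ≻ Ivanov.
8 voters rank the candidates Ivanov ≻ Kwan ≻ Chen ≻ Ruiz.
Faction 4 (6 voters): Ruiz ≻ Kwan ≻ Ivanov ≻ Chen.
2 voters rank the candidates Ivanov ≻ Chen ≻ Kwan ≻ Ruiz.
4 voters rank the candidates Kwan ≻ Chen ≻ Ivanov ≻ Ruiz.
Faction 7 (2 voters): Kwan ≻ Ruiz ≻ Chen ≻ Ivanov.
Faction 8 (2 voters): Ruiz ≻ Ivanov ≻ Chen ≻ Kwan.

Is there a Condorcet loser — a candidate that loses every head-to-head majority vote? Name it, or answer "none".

none

Head-to-head results (29 voters):
Ruiz–Kwan: Kwan 17–12.
Ruiz vs Chen: Ruiz is ranked higher on 4+6+2+2 = 14 ballots, Chen on 15. Chen wins 15–14.
Ruiz vs Ivanov: Ruiz wins 15–14.
Kwan vs Chen: 4+1+8+6+4+2 = 25 for Kwan, 4 for Chen — Kwan by 25–4.
Kwan vs Ivanov: Ivanov wins 16–13.
Chen vs Ivanov: 1+4+2 = 7 for Chen, 22 for Ivanov — Ivanov by 22–7.
Every candidate wins at least one matchup (Ruiz beats Ivanov; Kwan beats Ruiz; Chen beats Ruiz; Ivanov beats Kwan), so there is no Condorcet loser.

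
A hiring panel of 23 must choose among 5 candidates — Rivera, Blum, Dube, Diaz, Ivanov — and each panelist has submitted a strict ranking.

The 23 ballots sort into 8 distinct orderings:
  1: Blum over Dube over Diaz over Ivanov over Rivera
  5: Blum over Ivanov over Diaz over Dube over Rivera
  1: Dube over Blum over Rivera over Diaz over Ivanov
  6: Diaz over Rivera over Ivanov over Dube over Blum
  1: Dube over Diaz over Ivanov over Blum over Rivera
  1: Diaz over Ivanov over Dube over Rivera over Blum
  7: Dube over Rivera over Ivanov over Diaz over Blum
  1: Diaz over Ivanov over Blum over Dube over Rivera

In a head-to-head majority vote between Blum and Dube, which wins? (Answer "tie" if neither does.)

Dube

Ballots ranking Blum above Dube: 1 + 5 + 1 = 7.
Ballots ranking Dube above Blum: 23 − 7 = 16.
Dube wins the head-to-head 16–7.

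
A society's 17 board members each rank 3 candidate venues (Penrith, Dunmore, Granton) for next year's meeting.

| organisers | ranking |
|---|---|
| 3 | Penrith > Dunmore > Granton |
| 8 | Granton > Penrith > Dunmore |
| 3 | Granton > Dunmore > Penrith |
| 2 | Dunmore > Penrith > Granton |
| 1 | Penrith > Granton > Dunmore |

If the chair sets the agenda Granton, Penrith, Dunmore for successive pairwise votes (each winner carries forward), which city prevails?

Granton

Round 1: Granton vs Penrith — 11–6, Granton advances.
Round 2: Granton vs Dunmore — 12–5, Granton advances.
Granton survives the agenda.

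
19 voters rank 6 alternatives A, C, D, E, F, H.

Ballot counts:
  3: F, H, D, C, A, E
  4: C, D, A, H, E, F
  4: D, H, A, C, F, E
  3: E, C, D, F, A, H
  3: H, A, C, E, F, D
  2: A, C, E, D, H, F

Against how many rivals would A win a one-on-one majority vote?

A against each rival (19 voters):
A vs C: 9 to 10, C.
A vs D: D wins 14–5.
A vs E: A wins 16–3.
A vs F: A, 13–6.
A vs H: H wins 10–9.
A beats E, F; loses to C, D, H — 2 pairwise wins.

2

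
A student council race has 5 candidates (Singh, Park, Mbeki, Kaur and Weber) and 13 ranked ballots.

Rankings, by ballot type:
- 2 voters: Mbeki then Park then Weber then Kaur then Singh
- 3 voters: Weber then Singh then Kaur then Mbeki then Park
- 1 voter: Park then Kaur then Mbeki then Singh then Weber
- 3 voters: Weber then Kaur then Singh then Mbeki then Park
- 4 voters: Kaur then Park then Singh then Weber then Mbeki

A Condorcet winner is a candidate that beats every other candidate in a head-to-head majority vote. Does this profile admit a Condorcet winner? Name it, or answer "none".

none

Head-to-head results (13 voters):
Singh–Park: Park 7–6.
Singh vs Mbeki: Singh wins 10–3.
Singh vs Kaur: 3 to 10, Kaur.
Singh vs Weber: 5 to 8, Weber.
Park vs Mbeki: Park is ranked higher on 1+4 = 5 ballots, Mbeki on 8. Mbeki wins 8–5.
Park–Kaur: Kaur 10–3.
Park–Weber: Park 7–6.
Mbeki vs Kaur: Kaur wins 11–2.
Mbeki–Weber: Weber 10–3.
Kaur vs Weber: Weber wins 8–5.
Every candidate loses at least once (Singh loses to Park; Park loses to Mbeki; Mbeki loses to Singh; Kaur loses to Weber; Weber loses to Park). The majority relation contains the cycle Singh beats Mbeki beats Park beats Singh, so there is no Condorcet winner.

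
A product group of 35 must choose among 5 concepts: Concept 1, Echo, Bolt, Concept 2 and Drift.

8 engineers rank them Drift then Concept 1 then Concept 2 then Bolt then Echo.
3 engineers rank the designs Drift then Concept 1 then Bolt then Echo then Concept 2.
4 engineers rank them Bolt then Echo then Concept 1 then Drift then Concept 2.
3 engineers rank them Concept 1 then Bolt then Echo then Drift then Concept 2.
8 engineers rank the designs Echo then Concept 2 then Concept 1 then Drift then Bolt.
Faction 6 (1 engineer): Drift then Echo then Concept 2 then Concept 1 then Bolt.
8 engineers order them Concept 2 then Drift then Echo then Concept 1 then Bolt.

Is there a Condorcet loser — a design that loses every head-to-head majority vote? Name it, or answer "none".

none

Pairwise majorities:
Concept 1–Echo: Echo 21–14.
Concept 1 vs Bolt: Concept 1, 31–4.
Concept 1 vs Concept 2: Concept 1, 18–17.
Concept 1 vs Drift: 15 to 20, Drift.
Echo vs Bolt: 17 to 18, Bolt.
Echo vs Concept 2: Echo wins 19–16.
Echo vs Drift: Echo preferred on 4+3+8 = 15 ballots; Drift wins 20–15.
Bolt vs Concept 2: Concept 2, 25–10.
Bolt vs Drift: 4+3 = 7 for Bolt, 28 for Drift — Drift by 28–7.
Concept 2–Drift: Drift 19–16.
No design is winless: Concept 1 beats Bolt; Echo beats Concept 1; Bolt beats Echo; Concept 2 beats Bolt; Drift beats Concept 1. There is no Condorcet loser.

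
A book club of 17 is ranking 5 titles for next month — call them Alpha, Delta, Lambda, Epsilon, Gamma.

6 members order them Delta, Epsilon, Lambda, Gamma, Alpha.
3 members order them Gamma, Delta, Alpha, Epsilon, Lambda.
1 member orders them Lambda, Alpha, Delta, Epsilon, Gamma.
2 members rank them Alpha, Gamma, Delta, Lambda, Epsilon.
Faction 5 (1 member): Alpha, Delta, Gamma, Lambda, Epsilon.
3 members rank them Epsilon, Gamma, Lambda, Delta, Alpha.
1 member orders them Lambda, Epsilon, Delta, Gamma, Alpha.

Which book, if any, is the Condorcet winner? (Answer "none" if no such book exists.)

Check each pair by majority over 17 ballots:
Alpha vs Delta: Delta wins 13–4.
Alpha vs Lambda: Lambda wins 11–6.
Alpha vs Epsilon: Epsilon wins 10–7.
Alpha–Gamma: Gamma 13–4.
Delta vs Lambda: Delta, 12–5.
Delta vs Epsilon: Delta, 13–4.
Delta vs Gamma: Delta, 9–8.
Lambda vs Epsilon: Epsilon, 12–5.
Lambda vs Gamma: Gamma wins 9–8.
Epsilon–Gamma: Epsilon 11–6.
Only Delta has no losses; Delta is the Condorcet winner.

Delta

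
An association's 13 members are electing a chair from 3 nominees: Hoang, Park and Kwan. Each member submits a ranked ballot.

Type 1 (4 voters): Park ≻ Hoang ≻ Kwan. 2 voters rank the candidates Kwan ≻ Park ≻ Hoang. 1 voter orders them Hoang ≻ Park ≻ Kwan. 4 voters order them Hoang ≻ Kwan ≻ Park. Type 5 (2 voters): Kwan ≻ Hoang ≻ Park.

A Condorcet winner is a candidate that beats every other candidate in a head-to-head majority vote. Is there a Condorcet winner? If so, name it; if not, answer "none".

Hoang

Check each pair by majority over 13 ballots:
Hoang vs Park: Hoang, 7–6.
Hoang vs Kwan: Hoang, 9–4.
Park vs Kwan: Kwan, 8–5.
Hoang defeats every rival head-to-head and is the Condorcet winner.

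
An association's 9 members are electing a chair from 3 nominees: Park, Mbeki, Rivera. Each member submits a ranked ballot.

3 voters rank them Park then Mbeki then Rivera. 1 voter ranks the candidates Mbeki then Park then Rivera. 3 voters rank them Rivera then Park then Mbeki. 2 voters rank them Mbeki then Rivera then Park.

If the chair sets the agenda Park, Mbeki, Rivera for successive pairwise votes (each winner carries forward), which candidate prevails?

Round 1: Park vs Mbeki — 6–3, Park advances.
Round 2: Park vs Rivera — 4–5, Rivera advances.
Rivera survives the agenda.

Rivera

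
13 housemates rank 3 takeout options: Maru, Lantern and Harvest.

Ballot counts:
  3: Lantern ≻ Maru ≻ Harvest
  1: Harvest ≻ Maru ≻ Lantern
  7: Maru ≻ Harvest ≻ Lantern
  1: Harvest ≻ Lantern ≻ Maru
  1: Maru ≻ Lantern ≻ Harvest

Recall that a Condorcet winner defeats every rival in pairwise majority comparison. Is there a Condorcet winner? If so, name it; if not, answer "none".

Head-to-head results (13 friends):
Maru vs Lantern: Maru, 9–4.
Maru vs Harvest: 3+7+1 = 11 for Maru, 2 for Harvest — Maru by 11–2.
Lantern vs Harvest: 4 to 9, Harvest.
Maru defeats every rival head-to-head and is the Condorcet winner.

Maru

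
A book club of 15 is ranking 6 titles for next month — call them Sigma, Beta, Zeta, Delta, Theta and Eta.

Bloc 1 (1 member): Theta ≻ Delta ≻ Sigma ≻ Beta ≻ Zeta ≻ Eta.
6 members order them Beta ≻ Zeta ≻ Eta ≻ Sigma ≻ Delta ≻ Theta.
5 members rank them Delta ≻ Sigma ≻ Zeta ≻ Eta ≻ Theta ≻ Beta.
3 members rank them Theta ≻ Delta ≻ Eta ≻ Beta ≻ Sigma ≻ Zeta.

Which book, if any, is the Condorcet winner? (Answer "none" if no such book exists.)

Delta

Check each pair by majority over 15 ballots:
Sigma–Beta: Beta 9–6.
Sigma–Zeta: Sigma 9–6.
Sigma–Delta: Delta 9–6.
Sigma vs Theta: Sigma, 11–4.
Sigma vs Eta: Eta, 9–6.
Beta–Zeta: Beta 10–5.
Beta vs Delta: Delta wins 9–6.
Beta vs Theta: Theta wins 9–6.
Beta–Eta: Eta 8–7.
Zeta vs Delta: Delta wins 9–6.
Zeta vs Theta: Zeta, 11–4.
Zeta vs Eta: Zeta wins 12–3.
Delta vs Theta: Delta wins 11–4.
Delta vs Eta: Delta, 9–6.
Theta–Eta: Eta 11–4.
Delta beats each of Sigma, Beta, Zeta, Theta, Eta — Delta is the Condorcet winner.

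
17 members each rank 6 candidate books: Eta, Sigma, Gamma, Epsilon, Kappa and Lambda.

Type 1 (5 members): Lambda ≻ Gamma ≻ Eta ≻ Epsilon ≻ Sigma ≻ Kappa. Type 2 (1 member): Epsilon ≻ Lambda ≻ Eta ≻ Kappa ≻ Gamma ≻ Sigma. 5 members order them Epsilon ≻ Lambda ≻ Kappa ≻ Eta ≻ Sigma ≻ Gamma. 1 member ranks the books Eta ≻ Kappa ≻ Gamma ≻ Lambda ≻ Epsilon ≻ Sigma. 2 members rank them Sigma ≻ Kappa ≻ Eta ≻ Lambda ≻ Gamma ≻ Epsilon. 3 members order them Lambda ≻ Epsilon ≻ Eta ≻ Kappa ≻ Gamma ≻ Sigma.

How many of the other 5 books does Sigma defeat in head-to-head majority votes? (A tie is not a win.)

0

Sigma against each rival (17 members):
Sigma vs Eta: Sigma is ranked higher on 2 ballots, Eta on 15. Eta wins 15–2.
Sigma vs Gamma: 5+2 = 7 for Sigma, 10 for Gamma — Gamma by 10–7.
Sigma vs Epsilon: 2 to 15, Epsilon.
Sigma vs Kappa: Sigma is ranked higher on 5+2 = 7 ballots, Kappa on 10. Kappa wins 10–7.
Sigma vs Lambda: Lambda wins 15–2.
Sigma beats no one; loses to Eta, Gamma, Epsilon, Kappa, Lambda — 0 pairwise wins.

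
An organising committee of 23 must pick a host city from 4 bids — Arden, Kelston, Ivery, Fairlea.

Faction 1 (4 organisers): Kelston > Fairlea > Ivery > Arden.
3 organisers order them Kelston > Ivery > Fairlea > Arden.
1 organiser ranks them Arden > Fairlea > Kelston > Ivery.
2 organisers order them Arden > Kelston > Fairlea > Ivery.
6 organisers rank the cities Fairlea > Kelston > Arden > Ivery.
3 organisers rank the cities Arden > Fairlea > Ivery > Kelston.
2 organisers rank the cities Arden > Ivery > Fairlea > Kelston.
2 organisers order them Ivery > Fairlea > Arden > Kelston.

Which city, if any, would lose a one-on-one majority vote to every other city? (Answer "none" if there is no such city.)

Pairwise majorities:
Arden vs Kelston: Kelston, 13–10.
Arden vs Ivery: 14 to 9, Arden.
Arden vs Fairlea: Fairlea, 15–8.
Kelston vs Ivery: 4+3+1+2+6 = 16 for Kelston, 7 for Ivery — Kelston by 16–7.
Kelston vs Fairlea: Kelston preferred on 4+3+2 = 9 ballots; Fairlea wins 14–9.
Ivery vs Fairlea: Ivery preferred on 3+2+2 = 7 ballots; Fairlea wins 16–7.
Only Ivery has no wins; Ivery is the Condorcet loser.

Ivery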